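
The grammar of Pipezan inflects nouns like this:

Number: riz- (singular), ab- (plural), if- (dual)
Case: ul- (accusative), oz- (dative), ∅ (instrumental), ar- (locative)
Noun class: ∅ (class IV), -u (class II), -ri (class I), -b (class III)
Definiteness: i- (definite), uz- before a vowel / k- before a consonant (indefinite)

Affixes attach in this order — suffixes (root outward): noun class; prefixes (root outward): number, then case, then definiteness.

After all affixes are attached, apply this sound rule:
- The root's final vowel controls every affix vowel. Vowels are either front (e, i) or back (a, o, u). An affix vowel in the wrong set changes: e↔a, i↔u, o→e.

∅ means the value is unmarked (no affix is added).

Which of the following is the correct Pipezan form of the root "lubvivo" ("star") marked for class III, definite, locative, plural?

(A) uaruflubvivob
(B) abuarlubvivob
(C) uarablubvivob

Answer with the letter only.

Attach number plural ab- → ablubvivo.
Attach case locative ar- → arablubvivo.
Attach definiteness definite i- → iarablubvivo.
Attach noun class class III -b → iarablubvivob.
Apply vowel harmony: iarablubvivob → uarablubvivob.
So the correct form is uarablubvivob, option (C).
(A) uaruflubvivob is wrong: it uses dual instead of plural for number.
(B) abuarlubvivob is wrong: it has the affixes in the wrong order.

C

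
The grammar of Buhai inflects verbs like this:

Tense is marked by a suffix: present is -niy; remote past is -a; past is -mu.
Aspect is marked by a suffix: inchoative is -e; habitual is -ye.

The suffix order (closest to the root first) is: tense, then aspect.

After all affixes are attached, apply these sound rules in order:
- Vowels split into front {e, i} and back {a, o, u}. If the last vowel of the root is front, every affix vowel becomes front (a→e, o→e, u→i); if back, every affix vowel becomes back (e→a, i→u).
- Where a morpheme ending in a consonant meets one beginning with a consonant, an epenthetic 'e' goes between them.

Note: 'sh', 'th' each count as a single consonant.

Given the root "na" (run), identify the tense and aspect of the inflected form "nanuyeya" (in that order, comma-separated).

Segment: na-niy-ye.
tense: -niy → present.
aspect: -ye → habitual.

present, habitual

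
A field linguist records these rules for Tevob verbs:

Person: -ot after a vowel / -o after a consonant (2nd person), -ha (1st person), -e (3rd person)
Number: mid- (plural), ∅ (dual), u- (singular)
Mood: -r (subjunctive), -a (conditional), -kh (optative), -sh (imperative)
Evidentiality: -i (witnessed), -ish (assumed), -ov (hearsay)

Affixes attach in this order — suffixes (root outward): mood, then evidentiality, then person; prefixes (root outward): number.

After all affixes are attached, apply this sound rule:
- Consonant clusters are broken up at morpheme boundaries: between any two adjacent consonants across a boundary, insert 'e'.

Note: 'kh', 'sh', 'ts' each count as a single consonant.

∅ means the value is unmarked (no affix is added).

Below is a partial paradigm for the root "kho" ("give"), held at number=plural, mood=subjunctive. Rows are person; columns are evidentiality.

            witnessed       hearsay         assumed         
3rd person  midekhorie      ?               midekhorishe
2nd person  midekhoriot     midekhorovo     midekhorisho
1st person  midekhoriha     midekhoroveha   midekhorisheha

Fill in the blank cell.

Attach number plural mid- → midkho.
Attach mood subjunctive -r → midkhor.
Attach evidentiality hearsay -ov → midkhorov.
Attach person 3rd person -e → midkhorove.
Apply epenthesis: midkhorove → midekhorove.

midekhorove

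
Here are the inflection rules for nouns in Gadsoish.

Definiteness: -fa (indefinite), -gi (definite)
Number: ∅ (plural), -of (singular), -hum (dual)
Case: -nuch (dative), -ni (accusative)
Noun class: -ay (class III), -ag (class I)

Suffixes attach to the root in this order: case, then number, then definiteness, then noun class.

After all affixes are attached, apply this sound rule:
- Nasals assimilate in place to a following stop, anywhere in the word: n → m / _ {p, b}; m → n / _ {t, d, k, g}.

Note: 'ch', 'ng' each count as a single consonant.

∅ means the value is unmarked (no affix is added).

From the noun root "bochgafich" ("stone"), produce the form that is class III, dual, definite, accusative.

bochgafichnihungiay

Attach case accusative -ni → bochgafichni.
Attach number dual -hum → bochgafichnihum.
Attach definiteness definite -gi → bochgafichnihumgi.
Attach noun class class III -ay → bochgafichnihumgiay.
Apply nasal assimilation: bochgafichnihumgiay → bochgafichnihungiay.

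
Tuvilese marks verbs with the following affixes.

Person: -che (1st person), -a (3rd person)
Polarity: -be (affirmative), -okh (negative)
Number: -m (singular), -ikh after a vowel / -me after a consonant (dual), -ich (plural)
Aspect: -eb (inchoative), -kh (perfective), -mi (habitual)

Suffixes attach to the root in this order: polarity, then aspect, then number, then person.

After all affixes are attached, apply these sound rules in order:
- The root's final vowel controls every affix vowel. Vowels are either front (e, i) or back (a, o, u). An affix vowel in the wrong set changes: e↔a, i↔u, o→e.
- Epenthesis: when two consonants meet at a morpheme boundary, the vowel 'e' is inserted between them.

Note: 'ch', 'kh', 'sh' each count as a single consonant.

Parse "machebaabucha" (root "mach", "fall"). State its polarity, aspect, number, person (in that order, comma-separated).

affirmative, inchoative, plural, 3rd person

Segment: mach-be-eb-ich-a.
polarity: -be → affirmative.
aspect: -eb → inchoative.
number: -ich → plural.
person: -a → 3rd person.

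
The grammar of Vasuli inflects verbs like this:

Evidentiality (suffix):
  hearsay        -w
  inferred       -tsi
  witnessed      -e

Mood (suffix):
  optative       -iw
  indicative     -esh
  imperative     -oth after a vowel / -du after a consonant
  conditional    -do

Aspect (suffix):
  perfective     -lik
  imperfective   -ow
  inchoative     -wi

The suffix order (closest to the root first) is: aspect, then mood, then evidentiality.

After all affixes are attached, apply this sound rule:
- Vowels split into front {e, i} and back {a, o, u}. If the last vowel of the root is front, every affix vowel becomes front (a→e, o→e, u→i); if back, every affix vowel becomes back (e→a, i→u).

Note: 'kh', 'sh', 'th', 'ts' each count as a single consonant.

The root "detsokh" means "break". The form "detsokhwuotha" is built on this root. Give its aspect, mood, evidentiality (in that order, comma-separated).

inchoative, imperative, witnessed

Segment: detsokh-wi-oth-e.
aspect: -wi → inchoative.
mood: -oth/du → imperative.
evidentiality: -e → witnessed.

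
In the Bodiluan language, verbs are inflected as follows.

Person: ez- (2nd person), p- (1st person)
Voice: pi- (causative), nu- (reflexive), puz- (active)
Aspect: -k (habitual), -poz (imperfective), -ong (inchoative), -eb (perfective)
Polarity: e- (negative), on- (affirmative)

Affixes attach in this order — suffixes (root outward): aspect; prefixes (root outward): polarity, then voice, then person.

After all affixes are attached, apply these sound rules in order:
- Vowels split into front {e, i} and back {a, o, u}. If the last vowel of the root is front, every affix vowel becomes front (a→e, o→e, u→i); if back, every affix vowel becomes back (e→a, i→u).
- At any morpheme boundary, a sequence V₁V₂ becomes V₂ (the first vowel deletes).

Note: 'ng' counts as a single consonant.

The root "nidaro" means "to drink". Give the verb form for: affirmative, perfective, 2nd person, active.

Attach polarity affirmative on- → onnidaro.
Attach voice active puz- → puzonnidaro.
Attach aspect perfective -eb → puzonnidaroeb.
Attach person 2nd person ez- → ezpuzonnidaroeb.
Apply vowel harmony: ezpuzonnidaroeb → azpuzonnidaroab.
Apply vowel deletion: azpuzonnidaroab → azpuzonnidarab.

azpuzonnidarab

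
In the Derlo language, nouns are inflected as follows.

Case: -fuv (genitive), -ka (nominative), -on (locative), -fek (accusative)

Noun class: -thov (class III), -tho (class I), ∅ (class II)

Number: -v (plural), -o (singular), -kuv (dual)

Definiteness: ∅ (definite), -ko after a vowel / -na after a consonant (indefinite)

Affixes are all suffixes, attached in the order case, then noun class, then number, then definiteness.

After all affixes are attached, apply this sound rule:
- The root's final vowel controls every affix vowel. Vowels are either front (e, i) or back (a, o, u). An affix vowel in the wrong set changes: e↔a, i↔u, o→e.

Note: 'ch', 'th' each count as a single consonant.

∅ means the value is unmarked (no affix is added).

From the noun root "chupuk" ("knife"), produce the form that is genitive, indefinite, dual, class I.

chupukfuvthokuvna

Attach case genitive -fuv → chupukfuv.
Attach noun class class I -tho → chupukfuvtho.
Attach number dual -kuv → chupukfuvthokuv.
Attach definiteness indefinite -na (after consonant 'v') → chupukfuvthokuvna.
Vowel harmony: no change.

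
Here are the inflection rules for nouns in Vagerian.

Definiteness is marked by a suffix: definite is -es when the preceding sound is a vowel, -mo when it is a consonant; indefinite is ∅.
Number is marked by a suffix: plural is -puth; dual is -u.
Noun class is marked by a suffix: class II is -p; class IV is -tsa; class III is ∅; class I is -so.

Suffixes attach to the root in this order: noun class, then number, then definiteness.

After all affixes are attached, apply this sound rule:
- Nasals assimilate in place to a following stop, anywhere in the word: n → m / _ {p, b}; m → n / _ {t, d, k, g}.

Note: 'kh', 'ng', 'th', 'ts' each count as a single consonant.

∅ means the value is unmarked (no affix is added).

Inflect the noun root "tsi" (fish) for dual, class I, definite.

tsisoues

Attach noun class class I -so → tsiso.
Attach number dual -u → tsisou.
Attach definiteness definite -es (after vowel 'u') → tsisoues.
Nasal assimilation: no change.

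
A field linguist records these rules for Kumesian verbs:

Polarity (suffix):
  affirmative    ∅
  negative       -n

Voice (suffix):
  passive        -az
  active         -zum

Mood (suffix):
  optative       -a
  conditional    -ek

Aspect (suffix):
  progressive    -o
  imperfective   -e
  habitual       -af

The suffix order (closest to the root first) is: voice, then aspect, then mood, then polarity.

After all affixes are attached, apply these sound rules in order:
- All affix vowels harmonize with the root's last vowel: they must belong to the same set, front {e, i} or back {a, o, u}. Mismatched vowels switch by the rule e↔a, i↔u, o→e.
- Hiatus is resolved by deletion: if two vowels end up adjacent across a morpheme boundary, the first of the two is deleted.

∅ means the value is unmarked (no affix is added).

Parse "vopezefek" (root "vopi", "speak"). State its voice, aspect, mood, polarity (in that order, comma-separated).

passive, habitual, conditional, affirmative

Segment: vopi-az-af-ek.
voice: -az → passive.
aspect: -af → habitual.
mood: -ek → conditional.
polarity: ∅ → affirmative.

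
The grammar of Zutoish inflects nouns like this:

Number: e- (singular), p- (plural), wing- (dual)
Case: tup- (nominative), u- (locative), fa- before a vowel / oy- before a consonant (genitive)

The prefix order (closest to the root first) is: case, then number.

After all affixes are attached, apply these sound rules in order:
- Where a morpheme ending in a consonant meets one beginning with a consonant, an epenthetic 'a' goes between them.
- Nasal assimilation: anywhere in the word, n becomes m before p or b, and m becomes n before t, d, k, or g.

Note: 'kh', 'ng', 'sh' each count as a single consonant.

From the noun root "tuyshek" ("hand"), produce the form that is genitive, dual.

Attach case genitive oy- (before consonant 't') → oytuyshek.
Attach number dual wing- → wingoytuyshek.
Apply epenthesis: wingoytuyshek → wingoyatuyshek.
Nasal assimilation: no change.

wingoyatuyshek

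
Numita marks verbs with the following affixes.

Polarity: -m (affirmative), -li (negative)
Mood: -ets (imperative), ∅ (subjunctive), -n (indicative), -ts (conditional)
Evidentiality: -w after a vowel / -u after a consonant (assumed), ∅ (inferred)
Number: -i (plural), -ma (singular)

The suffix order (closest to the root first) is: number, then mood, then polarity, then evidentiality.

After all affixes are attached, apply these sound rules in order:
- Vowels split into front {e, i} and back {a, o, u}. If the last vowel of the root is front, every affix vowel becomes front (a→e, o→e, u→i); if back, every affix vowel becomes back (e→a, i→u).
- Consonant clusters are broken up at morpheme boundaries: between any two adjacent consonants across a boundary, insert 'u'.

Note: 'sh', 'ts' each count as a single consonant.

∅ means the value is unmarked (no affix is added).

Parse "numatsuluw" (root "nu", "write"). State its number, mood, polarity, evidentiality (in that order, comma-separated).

singular, conditional, negative, assumed

Segment: nu-ma-ts-li-w.
number: -ma → singular.
mood: -ts → conditional.
polarity: -li → negative.
evidentiality: -w/u → assumed.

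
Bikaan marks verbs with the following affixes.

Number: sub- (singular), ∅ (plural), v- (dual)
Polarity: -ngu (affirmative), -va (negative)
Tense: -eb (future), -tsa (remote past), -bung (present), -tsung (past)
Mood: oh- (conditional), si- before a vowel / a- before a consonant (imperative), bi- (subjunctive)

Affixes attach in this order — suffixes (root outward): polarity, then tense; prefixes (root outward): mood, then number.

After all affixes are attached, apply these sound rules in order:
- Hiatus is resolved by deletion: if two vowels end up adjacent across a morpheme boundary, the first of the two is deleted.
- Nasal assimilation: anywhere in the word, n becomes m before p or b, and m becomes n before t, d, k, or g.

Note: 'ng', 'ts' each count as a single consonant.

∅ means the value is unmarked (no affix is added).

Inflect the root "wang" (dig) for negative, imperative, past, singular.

Attach mood imperative a- (before consonant 'w') → awang.
Attach polarity negative -va → awangva.
Attach number singular sub- → subawangva.
Attach tense past -tsung → subawangvatsung.
Vowel deletion: no change.
Nasal assimilation: no change.

subawangvatsung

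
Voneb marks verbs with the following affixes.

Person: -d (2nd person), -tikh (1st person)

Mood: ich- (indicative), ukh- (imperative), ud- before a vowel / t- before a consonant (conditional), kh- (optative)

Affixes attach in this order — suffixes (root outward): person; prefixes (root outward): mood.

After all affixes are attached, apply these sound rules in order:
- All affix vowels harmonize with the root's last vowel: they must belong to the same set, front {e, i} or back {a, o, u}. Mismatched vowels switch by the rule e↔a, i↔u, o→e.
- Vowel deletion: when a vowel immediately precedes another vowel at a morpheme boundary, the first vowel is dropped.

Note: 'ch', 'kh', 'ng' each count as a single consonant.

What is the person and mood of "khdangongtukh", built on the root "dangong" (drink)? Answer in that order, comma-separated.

1st person, optative

Segment: kh-dangong-tikh.
person: -tikh → 1st person.
mood: kh- → optative.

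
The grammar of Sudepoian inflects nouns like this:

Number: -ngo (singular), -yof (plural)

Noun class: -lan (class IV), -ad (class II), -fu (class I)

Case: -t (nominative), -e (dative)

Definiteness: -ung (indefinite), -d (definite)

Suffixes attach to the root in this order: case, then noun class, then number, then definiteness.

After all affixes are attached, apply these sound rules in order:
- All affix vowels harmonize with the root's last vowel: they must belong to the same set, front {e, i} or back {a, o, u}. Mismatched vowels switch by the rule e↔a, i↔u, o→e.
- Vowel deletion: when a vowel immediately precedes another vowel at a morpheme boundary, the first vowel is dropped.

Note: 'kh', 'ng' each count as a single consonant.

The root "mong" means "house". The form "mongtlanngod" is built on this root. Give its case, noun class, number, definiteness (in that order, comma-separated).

Segment: mong-t-lan-ngo-d.
case: -t → nominative.
noun class: -lan → class IV.
number: -ngo → singular.
definiteness: -d → definite.

nominative, class IV, singular, definite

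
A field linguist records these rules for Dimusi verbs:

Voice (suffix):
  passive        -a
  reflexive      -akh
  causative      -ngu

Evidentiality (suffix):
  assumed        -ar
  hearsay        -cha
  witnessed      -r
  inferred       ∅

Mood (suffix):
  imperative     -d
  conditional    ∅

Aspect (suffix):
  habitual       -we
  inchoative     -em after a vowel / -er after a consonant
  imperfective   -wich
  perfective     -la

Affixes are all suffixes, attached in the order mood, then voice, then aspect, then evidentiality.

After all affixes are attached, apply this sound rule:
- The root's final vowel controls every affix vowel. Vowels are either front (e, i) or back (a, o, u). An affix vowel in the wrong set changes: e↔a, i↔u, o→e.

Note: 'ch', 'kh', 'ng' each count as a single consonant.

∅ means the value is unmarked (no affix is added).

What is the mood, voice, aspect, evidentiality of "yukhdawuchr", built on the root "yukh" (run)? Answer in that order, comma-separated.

Segment: yukh-d-a-wich-r.
mood: -d → imperative.
voice: -a → passive.
aspect: -wich → imperfective.
evidentiality: -r → witnessed.

imperative, passive, imperfective, witnessed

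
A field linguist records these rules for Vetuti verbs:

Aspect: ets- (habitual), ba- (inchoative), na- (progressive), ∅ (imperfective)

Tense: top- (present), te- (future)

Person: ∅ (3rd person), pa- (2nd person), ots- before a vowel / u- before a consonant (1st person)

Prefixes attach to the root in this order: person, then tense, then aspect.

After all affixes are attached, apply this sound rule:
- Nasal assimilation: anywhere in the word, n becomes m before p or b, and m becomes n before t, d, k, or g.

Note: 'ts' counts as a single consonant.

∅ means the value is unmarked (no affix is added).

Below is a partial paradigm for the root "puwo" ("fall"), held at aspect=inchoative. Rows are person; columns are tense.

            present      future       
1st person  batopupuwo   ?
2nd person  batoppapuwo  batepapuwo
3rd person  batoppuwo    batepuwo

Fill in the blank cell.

bateupuwo

Attach person 1st person u- (before consonant 'p') → upuwo.
Attach tense future te- → teupuwo.
Attach aspect inchoative ba- → bateupuwo.
Nasal assimilation: no change.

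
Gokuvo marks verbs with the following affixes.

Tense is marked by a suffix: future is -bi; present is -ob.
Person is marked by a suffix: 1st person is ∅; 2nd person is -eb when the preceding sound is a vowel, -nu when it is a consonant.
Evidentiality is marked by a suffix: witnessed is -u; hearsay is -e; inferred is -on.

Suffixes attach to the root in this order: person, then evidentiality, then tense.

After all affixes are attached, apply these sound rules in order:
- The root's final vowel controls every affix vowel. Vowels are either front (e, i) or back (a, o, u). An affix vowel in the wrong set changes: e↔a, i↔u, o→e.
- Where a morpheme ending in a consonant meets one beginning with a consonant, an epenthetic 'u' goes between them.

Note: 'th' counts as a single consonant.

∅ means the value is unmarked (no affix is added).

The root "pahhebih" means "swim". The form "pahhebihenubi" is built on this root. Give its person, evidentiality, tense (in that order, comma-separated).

Segment: pahhebih-on-bi.
person: ∅ → 1st person.
evidentiality: -on → inferred.
tense: -bi → future.

1st person, inferred, future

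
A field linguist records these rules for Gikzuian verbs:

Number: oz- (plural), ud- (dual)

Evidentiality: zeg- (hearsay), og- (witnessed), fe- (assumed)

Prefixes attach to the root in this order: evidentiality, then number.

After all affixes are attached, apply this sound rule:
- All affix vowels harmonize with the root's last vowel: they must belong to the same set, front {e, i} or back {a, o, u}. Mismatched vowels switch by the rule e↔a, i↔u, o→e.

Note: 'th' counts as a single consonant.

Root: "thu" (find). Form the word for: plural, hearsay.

ozzagthu

Attach evidentiality hearsay zeg- → zegthu.
Attach number plural oz- → ozzegthu.
Apply vowel harmony: ozzegthu → ozzagthu.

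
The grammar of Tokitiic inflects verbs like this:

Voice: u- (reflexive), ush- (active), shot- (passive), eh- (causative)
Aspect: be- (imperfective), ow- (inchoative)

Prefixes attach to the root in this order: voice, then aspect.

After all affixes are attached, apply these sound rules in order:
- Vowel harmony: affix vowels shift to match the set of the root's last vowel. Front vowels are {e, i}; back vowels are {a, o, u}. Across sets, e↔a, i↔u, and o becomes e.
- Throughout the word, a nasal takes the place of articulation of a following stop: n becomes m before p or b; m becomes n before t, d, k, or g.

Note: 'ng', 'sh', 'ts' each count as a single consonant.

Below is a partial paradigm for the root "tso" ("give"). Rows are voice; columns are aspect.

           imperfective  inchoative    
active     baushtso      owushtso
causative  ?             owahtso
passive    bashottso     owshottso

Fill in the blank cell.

baahtso

Attach voice causative eh- → ehtso.
Attach aspect imperfective be- → beehtso.
Apply vowel harmony: beehtso → baahtso.
Nasal assimilation: no change.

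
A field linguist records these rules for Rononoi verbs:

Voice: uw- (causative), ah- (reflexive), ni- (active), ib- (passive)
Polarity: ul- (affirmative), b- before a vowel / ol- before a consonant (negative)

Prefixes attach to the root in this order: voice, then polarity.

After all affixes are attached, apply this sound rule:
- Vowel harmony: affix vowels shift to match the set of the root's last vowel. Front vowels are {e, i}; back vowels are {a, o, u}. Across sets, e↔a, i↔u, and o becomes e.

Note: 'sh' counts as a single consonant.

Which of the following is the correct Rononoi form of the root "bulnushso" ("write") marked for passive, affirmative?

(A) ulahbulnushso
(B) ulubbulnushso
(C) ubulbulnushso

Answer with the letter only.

B

Attach voice passive ib- → ibbulnushso.
Attach polarity affirmative ul- → ulibbulnushso.
Apply vowel harmony: ulibbulnushso → ulubbulnushso.
So the correct form is ulubbulnushso, option (B).
(A) ulahbulnushso is wrong: it uses reflexive instead of passive for voice.
(C) ubulbulnushso is wrong: it has the affixes in the wrong order.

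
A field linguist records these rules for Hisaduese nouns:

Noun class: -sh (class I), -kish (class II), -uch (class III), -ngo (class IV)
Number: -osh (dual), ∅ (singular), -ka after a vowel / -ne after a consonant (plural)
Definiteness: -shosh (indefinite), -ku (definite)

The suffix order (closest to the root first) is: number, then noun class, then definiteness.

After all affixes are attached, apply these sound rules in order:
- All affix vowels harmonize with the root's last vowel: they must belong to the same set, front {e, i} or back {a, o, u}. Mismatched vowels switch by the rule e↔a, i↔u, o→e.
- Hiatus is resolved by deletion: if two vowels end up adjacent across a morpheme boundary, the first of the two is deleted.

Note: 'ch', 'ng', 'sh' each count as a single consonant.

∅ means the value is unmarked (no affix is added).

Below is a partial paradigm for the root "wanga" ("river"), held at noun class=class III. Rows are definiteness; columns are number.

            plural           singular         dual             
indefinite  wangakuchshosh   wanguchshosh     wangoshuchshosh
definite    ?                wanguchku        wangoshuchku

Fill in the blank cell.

wangakuchku

Attach number plural -ka (after vowel 'a') → wangaka.
Attach noun class class III -uch → wangakauch.
Attach definiteness definite -ku → wangakauchku.
Vowel harmony: no change.
Apply vowel deletion: wangakauchku → wangakuchku.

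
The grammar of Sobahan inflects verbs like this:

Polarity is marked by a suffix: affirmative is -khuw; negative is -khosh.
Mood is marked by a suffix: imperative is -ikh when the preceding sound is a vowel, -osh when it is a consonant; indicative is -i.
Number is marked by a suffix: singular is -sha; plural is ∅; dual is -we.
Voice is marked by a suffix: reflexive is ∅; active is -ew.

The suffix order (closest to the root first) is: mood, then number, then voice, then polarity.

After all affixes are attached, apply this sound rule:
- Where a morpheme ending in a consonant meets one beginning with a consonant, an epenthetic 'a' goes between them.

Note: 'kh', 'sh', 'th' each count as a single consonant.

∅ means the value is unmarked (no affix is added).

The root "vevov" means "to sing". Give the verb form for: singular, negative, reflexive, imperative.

Attach mood imperative -osh (after consonant 'v') → vevovosh.
Attach number singular -sha → vevovoshsha.
voice = reflexive: zero marking, form stays vevovoshsha.
Attach polarity negative -khosh → vevovoshshakhosh.
Apply epenthesis: vevovoshshakhosh → vevovoshashakhosh.

vevovoshashakhosh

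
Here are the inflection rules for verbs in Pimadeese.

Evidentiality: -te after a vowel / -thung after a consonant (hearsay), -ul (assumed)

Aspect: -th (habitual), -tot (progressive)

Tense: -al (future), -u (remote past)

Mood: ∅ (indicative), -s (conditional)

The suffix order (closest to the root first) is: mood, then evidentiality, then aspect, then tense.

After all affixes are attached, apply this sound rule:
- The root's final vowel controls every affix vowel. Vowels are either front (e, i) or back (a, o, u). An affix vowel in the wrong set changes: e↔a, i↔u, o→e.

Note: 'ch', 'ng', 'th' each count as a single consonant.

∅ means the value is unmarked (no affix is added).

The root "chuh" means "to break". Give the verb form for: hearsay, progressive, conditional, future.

chuhsthungtotal

Attach mood conditional -s → chuhs.
Attach evidentiality hearsay -thung (after consonant 's') → chuhsthung.
Attach aspect progressive -tot → chuhsthungtot.
Attach tense future -al → chuhsthungtotal.
Vowel harmony: no change.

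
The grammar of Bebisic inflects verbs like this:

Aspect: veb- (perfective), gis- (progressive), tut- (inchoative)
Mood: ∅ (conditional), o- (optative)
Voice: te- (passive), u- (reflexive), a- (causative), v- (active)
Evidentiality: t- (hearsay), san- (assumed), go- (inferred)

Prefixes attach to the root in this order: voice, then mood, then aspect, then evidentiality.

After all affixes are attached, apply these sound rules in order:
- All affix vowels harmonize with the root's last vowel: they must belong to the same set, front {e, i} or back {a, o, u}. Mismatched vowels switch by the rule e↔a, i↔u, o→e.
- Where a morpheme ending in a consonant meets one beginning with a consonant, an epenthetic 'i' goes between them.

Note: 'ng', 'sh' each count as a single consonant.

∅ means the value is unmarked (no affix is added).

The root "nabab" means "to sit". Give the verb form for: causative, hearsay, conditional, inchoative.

titutanabab

Attach voice causative a- → anabab.
mood = conditional: zero marking, form stays anabab.
Attach aspect inchoative tut- → tutanabab.
Attach evidentiality hearsay t- → ttutanabab.
Vowel harmony: no change.
Apply epenthesis: ttutanabab → titutanabab.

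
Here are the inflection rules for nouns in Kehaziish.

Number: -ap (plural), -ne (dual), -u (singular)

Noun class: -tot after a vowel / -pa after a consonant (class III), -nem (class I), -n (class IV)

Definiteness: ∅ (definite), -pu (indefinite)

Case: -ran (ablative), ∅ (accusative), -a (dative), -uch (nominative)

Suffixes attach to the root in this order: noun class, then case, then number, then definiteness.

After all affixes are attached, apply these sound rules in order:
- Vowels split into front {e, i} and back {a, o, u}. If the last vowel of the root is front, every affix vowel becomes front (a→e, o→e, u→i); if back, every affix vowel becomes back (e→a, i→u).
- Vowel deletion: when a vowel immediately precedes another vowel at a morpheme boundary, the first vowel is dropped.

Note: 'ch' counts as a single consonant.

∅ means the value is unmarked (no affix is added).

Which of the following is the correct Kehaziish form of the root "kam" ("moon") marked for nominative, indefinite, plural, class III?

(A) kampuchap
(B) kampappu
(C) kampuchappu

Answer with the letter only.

Attach noun class class III -pa (after consonant 'm') → kampa.
Attach case nominative -uch → kampauch.
Attach number plural -ap → kampauchap.
Attach definiteness indefinite -pu → kampauchappu.
Vowel harmony: no change.
Apply vowel deletion: kampauchappu → kampuchappu.
So the correct form is kampuchappu, option (C).
(B) kampappu is wrong: it uses dative instead of nominative for case.
(A) kampuchap is wrong: it uses definite instead of indefinite for definiteness.

C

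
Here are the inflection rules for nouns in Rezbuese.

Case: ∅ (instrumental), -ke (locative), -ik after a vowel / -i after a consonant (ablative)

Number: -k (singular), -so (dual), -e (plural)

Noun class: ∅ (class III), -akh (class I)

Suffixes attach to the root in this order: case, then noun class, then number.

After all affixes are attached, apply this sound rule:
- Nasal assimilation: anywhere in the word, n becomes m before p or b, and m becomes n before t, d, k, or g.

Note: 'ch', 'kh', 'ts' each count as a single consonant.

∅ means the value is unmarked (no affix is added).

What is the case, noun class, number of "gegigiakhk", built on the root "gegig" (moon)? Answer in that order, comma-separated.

ablative, class I, singular

Segment: gegig-i-akh-k.
case: -ik/i → ablative.
noun class: -akh → class I.
number: -k → singular.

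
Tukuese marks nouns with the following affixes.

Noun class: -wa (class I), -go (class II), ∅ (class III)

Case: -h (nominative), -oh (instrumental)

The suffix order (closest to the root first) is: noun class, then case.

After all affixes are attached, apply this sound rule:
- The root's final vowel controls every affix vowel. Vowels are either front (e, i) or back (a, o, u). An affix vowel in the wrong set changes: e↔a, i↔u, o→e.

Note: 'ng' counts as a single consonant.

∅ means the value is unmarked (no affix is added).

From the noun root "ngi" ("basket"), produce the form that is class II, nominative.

Attach noun class class II -go → ngigo.
Attach case nominative -h → ngigoh.
Apply vowel harmony: ngigoh → ngigeh.

ngigeh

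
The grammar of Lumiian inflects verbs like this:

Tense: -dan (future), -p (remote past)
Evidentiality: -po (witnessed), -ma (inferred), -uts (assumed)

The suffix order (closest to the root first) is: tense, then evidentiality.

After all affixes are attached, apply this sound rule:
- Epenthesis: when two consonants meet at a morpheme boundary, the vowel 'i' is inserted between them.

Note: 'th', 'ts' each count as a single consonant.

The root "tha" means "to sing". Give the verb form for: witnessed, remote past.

thapipo

Attach tense remote past -p → thap.
Attach evidentiality witnessed -po → thappo.
Apply epenthesis: thappo → thapipo.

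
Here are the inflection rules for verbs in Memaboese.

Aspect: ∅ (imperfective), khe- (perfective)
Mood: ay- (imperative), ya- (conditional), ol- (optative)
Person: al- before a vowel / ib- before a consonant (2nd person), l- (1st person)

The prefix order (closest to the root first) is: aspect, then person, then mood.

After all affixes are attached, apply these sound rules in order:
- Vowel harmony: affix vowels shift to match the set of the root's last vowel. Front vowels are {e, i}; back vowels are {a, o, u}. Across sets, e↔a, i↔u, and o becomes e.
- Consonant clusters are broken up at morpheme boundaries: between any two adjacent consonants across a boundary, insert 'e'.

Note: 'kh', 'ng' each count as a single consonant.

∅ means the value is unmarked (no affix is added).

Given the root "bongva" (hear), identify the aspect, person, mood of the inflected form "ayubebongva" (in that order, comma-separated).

Segment: ay-ib-bongva.
aspect: ∅ → imperfective.
person: al/ib- → 2nd person.
mood: ay- → imperative.

imperfective, 2nd person, imperative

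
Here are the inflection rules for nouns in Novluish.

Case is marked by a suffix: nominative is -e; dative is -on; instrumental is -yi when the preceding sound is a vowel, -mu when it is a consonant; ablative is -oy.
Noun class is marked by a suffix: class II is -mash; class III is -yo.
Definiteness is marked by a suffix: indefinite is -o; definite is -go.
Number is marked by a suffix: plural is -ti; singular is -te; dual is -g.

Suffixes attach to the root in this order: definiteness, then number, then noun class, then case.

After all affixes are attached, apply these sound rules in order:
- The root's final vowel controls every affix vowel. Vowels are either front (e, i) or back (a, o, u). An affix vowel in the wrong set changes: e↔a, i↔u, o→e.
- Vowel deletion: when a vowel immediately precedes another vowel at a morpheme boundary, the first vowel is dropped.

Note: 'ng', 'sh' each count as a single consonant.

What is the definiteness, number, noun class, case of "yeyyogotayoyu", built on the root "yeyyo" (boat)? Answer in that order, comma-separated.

Segment: yeyyo-go-te-yo-yi.
definiteness: -go → definite.
number: -te → singular.
noun class: -yo → class III.
case: -yi/mu → instrumental.

definite, singular, class III, instrumental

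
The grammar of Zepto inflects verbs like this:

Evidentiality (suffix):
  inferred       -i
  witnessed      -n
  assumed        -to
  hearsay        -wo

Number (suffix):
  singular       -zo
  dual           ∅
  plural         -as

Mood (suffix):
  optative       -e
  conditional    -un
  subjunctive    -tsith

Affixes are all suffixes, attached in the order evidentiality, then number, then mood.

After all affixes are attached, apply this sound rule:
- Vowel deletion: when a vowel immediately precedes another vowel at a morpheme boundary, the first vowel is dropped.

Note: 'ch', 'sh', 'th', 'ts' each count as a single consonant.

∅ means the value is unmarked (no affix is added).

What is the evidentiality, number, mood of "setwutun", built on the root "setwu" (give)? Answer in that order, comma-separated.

Segment: setwu-to-un.
evidentiality: -to → assumed.
number: ∅ → dual.
mood: -un → conditional.

assumed, dual, conditional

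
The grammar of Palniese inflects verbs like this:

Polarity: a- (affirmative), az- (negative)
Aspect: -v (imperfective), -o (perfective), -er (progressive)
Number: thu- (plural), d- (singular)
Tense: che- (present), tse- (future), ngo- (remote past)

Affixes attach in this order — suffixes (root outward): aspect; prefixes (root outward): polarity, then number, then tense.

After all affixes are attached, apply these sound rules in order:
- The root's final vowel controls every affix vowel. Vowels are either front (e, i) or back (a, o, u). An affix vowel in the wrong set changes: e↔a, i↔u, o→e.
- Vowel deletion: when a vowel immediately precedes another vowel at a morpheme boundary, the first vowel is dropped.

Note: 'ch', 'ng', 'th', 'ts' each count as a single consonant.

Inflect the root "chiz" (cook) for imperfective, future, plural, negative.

tsethezchizv

Attach polarity negative az- → azchiz.
Attach number plural thu- → thuazchiz.
Attach tense future tse- → tsethuazchiz.
Attach aspect imperfective -v → tsethuazchizv.
Apply vowel harmony: tsethuazchizv → tsethiezchizv.
Apply vowel deletion: tsethiezchizv → tsethezchizv.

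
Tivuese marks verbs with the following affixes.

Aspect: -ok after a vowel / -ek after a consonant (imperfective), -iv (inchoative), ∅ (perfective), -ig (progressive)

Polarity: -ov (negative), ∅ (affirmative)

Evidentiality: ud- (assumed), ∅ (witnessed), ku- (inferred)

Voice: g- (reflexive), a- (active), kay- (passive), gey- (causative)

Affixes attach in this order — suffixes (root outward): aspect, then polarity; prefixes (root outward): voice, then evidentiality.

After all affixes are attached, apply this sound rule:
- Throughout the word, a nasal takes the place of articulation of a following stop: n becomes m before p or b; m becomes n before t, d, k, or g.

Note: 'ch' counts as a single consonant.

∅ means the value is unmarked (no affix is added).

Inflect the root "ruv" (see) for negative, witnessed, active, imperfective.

aruvekov

Attach aspect imperfective -ek (after consonant 'v') → ruvek.
Attach voice active a- → aruvek.
Attach polarity negative -ov → aruvekov.
evidentiality = witnessed: zero marking, form stays aruvekov.
Nasal assimilation: no change.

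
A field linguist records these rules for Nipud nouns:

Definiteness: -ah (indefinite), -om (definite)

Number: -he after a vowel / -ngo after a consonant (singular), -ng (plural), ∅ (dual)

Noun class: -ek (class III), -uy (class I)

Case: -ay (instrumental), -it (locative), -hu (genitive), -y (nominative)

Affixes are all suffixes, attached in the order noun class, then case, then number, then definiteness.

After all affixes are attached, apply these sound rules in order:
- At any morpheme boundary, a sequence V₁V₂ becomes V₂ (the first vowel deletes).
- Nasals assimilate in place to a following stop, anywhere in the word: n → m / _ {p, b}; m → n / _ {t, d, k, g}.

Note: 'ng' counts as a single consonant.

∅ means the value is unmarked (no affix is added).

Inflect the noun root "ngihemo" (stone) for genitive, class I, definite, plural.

ngihemuyhungom

Attach noun class class I -uy → ngihemouy.
Attach case genitive -hu → ngihemouyhu.
Attach number plural -ng → ngihemouyhung.
Attach definiteness definite -om → ngihemouyhungom.
Apply vowel deletion: ngihemouyhungom → ngihemuyhungom.
Nasal assimilation: no change.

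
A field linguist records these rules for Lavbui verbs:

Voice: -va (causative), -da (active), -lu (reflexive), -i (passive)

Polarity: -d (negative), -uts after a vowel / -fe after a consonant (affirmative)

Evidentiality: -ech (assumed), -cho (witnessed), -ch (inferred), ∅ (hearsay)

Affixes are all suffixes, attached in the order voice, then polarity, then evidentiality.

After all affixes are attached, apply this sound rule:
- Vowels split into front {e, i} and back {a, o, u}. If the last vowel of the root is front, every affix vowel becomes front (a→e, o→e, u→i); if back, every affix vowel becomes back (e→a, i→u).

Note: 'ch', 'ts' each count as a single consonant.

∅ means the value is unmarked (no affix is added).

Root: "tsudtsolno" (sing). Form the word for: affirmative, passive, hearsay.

Attach voice passive -i → tsudtsolnoi.
Attach polarity affirmative -uts (after vowel 'i') → tsudtsolnoiuts.
evidentiality = hearsay: zero marking, form stays tsudtsolnoiuts.
Apply vowel harmony: tsudtsolnoiuts → tsudtsolnouuts.

tsudtsolnouuts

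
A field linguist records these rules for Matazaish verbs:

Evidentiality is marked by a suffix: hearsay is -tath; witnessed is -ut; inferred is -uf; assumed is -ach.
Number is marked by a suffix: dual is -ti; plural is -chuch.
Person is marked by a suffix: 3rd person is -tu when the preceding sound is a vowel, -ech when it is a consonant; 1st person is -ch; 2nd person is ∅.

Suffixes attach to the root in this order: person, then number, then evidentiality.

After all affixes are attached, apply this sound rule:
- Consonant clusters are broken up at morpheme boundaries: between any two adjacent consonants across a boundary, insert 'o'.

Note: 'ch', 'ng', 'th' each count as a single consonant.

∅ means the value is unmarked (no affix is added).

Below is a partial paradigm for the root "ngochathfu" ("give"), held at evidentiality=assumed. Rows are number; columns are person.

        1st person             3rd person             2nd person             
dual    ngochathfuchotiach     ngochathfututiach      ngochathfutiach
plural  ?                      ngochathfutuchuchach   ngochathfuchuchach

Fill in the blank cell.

ngochathfuchochuchach

Attach person 1st person -ch → ngochathfuch.
Attach number plural -chuch → ngochathfuchchuch.
Attach evidentiality assumed -ach → ngochathfuchchuchach.
Apply epenthesis: ngochathfuchchuchach → ngochathfuchochuchach.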